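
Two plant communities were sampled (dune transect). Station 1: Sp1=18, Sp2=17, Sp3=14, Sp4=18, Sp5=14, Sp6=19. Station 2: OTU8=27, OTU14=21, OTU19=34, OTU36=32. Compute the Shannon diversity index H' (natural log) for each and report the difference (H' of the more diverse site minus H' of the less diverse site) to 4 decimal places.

Station 1: N=100, proportions 0.18, 0.17, 0.14, 0.18, 0.14, 0.19, giving H' = 1.784611 (working shown to 6 dp, full precision carried).
Station 2: N=114, proportions 0.236842, 0.184211, 0.298246, 0.280702, giving H' = 1.370213.
Difference = |1.784611 − 1.370213| = 0.414398, i.e. 0.4144 to 4 decimal places.

0.4144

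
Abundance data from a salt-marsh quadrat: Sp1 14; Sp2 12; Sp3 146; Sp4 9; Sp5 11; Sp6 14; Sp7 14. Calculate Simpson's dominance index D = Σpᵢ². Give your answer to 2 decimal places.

Total N = 14+12+146+9+11+14+14 = 220, so the proportions are 0.0636, 0.0545, 0.6636, 0.0409, 0.05, 0.0636, 0.0636 (working shown to 4 dp, full precision carried).
D = 0.0636² + 0.0545² + 0.6636² + 0.0409² + 0.05² + 0.0636² + 0.0636² = 0.0040 + 0.0030 + 0.4404 + 0.0017 + 0.0025 + 0.0040 + 0.0040 = 0.4597.
To 2 decimal places, D = 0.46.

0.46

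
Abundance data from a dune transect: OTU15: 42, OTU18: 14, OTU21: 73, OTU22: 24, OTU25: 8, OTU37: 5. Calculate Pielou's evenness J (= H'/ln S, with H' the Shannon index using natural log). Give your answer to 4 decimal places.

0.8086

Total N = 42+14+73+24+8+5 = 166, so the proportions are 0.253012, 0.084337, 0.439759, 0.144578, 0.048193, 0.03012 (working shown to 6 dp, full precision carried).
H' = −Σ pᵢ ln pᵢ = −((-0.347719) + (-0.208560) + (-0.361275) + (-0.279605) + (-0.146147) + (-0.105498)) = 1.448804.
With S = 6 species, ln S = 1.791759, so J = 1.448804/1.791759 = 0.808593, i.e. 0.8086 to 4 decimal places.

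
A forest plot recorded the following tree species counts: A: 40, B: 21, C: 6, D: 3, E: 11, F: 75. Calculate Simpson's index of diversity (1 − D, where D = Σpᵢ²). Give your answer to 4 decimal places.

Total N = 40+21+6+3+11+75 = 156, so the proportions are 0.25641, 0.134615, 0.038462, 0.019231, 0.070513, 0.480769 (working shown to 6 dp, full precision carried).
D = 0.25641² + 0.134615² + 0.038462² + 0.019231² + 0.070513² + 0.480769² = 0.065746 + 0.018121 + 0.001479 + 0.000370 + 0.004972 + 0.231139 = 0.321828.
So 1 − D = 0.678172, i.e. 0.6782 to 4 decimal places.

0.6782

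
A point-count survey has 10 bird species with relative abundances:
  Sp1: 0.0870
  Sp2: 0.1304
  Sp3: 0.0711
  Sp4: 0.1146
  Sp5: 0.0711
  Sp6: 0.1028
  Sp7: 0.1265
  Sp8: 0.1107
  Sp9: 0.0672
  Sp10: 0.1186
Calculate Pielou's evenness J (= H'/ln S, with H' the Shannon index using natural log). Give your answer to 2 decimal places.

H' = −Σ pᵢ ln pᵢ = −((-0.2124) + (-0.2656) + (-0.1880) + (-0.2483) + (-0.1880) + (-0.2339) + (-0.2615) + (-0.2436) + (-0.1814) + (-0.2529)) = 2.2756 (working shown to 4 dp, full precision carried).
With S = 10 species, ln S = 2.3026, so J = 2.2756/2.3026 = 0.9883, i.e. 0.99 to 2 decimal places.

0.99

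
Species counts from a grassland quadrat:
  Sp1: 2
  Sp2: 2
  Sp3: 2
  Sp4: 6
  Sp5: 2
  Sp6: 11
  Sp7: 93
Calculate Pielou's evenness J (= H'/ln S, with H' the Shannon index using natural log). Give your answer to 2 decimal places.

Total N = 2+2+2+6+2+11+93 = 118, so the proportions are 0.0169, 0.0169, 0.0169, 0.0508, 0.0169, 0.0932, 0.7881 (working shown to 4 dp, full precision carried).
H' = −Σ pᵢ ln pᵢ = −((-0.0691) + (-0.0691) + (-0.0691) + (-0.1515) + (-0.0691) + (-0.2212) + (-0.1876)) = 0.8367.
With S = 7 species, ln S = 1.9459, so J = 0.8367/1.9459 = 0.4300, i.e. 0.43 to 2 decimal places.

0.43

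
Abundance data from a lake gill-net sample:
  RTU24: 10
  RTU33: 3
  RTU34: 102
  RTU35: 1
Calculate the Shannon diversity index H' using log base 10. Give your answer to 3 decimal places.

Total N = 10+3+102+1 = 116, so the proportions are 0.08621, 0.02586, 0.87931, 0.00862 (working shown to 5 dp, full precision carried).
Each pᵢ log₁₀ pᵢ term: 0.08621×(-1.06446)=-0.09176, 0.02586×(-1.58734)=-0.04105, 0.87931×(-0.05586)=-0.04912, 0.00862×(-2.06446)=-0.01780.
Sum = -0.19973, so H' = 0.200.

0.200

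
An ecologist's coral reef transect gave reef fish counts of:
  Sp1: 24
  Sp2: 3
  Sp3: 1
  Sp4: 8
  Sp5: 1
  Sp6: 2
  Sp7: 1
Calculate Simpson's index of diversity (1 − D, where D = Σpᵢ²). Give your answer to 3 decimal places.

Total N = 24+3+1+8+1+2+1 = 40, so the proportions are 0.6, 0.075, 0.025, 0.2, 0.025, 0.05, 0.025 (working shown to 5 dp, full precision carried).
D = 0.6² + 0.075² + 0.025² + 0.2² + 0.025² + 0.05² + 0.025² = 0.36000 + 0.00562 + 0.00063 + 0.04000 + 0.00063 + 0.00250 + 0.00063 = 0.41000.
So 1 − D = 0.59000, i.e. 0.590 to 3 decimal places.

0.590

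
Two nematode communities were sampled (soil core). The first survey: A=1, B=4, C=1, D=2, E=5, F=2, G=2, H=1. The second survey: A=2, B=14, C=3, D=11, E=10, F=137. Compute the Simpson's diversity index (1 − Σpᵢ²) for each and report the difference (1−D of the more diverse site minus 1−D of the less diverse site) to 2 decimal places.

0.44

The first survey: N=18, proportions 0.0556, 0.2222, 0.0556, 0.1111, 0.2778, 0.1111, 0.1111, 0.0556, giving 1−D = 0.8272 (working shown to 4 dp, full precision carried).
The second survey: N=177, proportions 0.0113, 0.0791, 0.0169, 0.0621, 0.0565, 0.774, giving 1−D = 0.3872.
Difference = |0.8272 − 0.3872| = 0.4400, i.e. 0.44 to 2 decimal places.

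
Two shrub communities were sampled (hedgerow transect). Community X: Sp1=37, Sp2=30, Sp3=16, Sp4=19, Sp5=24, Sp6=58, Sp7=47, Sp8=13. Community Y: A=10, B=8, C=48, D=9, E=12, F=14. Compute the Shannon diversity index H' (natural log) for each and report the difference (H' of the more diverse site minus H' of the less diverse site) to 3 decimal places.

0.438

Community X: N=244, proportions 0.15164, 0.12295, 0.06557, 0.07787, 0.09836, 0.2377, 0.19262, 0.05328, giving H' = 1.96428 (working shown to 5 dp, full precision carried).
Community Y: N=101, proportions 0.09901, 0.07921, 0.47525, 0.08911, 0.11881, 0.13861, giving H' = 1.52582.
Difference = |1.96428 − 1.52582| = 0.43846, i.e. 0.438 to 3 decimal places.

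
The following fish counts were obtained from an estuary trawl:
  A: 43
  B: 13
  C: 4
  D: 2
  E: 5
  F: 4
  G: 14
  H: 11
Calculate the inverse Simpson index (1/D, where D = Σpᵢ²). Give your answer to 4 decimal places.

3.8464

Total N = 43+13+4+2+5+4+14+11 = 96, so the proportions are 0.44791667, 0.13541667, 0.04166667, 0.02083333, 0.05208333, 0.04166667, 0.14583333, 0.11458333 (working shown to 8 dp, full precision carried).
D = 0.44791667² + 0.13541667² + 0.04166667² + 0.02083333² + 0.05208333² + 0.04166667² + 0.14583333² + 0.11458333² = 0.20062934 + 0.01833767 + 0.00173611 + 0.00043403 + 0.00271267 + 0.00173611 + 0.02126736 + 0.01312934 = 0.25998264.
So 1/D = 3.846411, i.e. 3.8464 to 4 decimal places.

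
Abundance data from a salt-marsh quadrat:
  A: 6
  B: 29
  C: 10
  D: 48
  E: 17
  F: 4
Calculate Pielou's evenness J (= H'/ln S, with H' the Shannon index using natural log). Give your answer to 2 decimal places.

Total N = 6+29+10+48+17+4 = 114, so the proportions are 0.0526, 0.2544, 0.0877, 0.4211, 0.1491, 0.0351 (working shown to 4 dp, full precision carried).
H' = −Σ pᵢ ln pᵢ = −((-0.1550) + (-0.3482) + (-0.2135) + (-0.3642) + (-0.2838) + (-0.1175)) = 1.4822.
With S = 6 species, ln S = 1.7918, so J = 1.4822/1.7918 = 0.8272, i.e. 0.83 to 2 decimal places.

0.83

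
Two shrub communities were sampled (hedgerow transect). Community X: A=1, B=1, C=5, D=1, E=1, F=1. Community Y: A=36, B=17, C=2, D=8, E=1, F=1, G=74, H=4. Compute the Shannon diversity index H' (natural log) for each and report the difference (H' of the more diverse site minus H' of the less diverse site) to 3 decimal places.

Community X: N=10, proportions 0.1, 0.1, 0.5, 0.1, 0.1, 0.1, giving H' = 1.497866 (working shown to 6 dp, full precision carried).
Community Y: N=143, proportions 0.251748, 0.118881, 0.013986, 0.055944, 0.006993, 0.006993, 0.517483, 0.027972, giving H' = 1.331802.
Difference = |1.497866 − 1.331802| = 0.166064, i.e. 0.166 to 3 decimal places.

0.166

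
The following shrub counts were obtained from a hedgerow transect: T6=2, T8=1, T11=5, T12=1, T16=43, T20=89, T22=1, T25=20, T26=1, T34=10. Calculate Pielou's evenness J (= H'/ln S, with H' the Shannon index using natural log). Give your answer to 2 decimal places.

0.60

Total N = 2+1+5+1+43+89+1+20+1+10 = 173, so the proportions are 0.0116, 0.0058, 0.0289, 0.0058, 0.2486, 0.5145, 0.0058, 0.1156, 0.0058, 0.0578 (working shown to 4 dp, full precision carried).
H' = −Σ pᵢ ln pᵢ = −((-0.0516) + (-0.0298) + (-0.1024) + (-0.0298) + (-0.3460) + (-0.3419) + (-0.0298) + (-0.2494) + (-0.0298) + (-0.1648)) = 1.3753.
With S = 10 species, ln S = 2.3026, so J = 1.3753/2.3026 = 0.5973, i.e. 0.60 to 2 decimal places.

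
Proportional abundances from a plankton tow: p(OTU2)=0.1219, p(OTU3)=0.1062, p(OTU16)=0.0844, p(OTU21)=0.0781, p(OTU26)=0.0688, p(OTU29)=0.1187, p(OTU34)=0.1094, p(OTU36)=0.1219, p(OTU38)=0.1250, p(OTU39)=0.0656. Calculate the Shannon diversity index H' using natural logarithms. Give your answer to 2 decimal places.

Each pᵢ ln pᵢ term (working shown to 4 dp, full precision carried): 0.1219×(-2.1046)=-0.2565, 0.1062×(-2.2424)=-0.2381, 0.0844×(-2.4722)=-0.2087, 0.0781×(-2.5498)=-0.1991, 0.0688×(-2.6766)=-0.1841, 0.1187×(-2.1312)=-0.2530, 0.1094×(-2.2127)=-0.2421, 0.1219×(-2.1046)=-0.2565, 0.125×(-2.0794)=-0.2599, 0.0656×(-2.7242)=-0.1787.
Sum = -2.2769, so H' = 2.28.

2.28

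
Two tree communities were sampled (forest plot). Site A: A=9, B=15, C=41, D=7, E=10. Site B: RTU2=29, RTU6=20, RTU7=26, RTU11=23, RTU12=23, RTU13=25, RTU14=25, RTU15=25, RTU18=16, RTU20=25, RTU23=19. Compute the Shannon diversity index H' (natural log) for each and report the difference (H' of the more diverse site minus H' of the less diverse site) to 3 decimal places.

Site A: N=82, proportions 0.10976, 0.18293, 0.5, 0.08537, 0.12195, giving H' = 1.36648 (working shown to 5 dp, full precision carried).
Site B: N=256, proportions 0.11328, 0.07812, 0.10156, 0.08984, 0.08984, 0.09766, 0.09766, 0.09766, 0.0625, 0.09766, 0.07422, giving H' = 2.38618.
Difference = |1.36648 − 2.38618| = 1.01970, i.e. 1.020 to 3 decimal places.

1.020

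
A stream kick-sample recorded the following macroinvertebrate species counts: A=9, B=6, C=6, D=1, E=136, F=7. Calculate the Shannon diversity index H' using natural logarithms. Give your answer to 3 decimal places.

0.724

Total N = 9+6+6+1+136+7 = 165, so the proportions are 0.05455, 0.03636, 0.03636, 0.00606, 0.82424, 0.04242 (working shown to 5 dp, full precision carried).
Each pᵢ ln pᵢ term: 0.05455×(-2.90872)=-0.15866, 0.03636×(-3.31419)=-0.12052, 0.03636×(-3.31419)=-0.12052, 0.00606×(-5.10595)=-0.03095, 0.82424×(-0.19329)=-0.15932, 0.04242×(-3.16004)=-0.13406.
Sum = -0.72401, so H' = 0.724.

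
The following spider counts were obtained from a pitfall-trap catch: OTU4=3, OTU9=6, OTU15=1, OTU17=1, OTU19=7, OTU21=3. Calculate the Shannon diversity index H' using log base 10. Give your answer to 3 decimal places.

Total N = 3+6+1+1+7+3 = 21, so the proportions are 0.14286, 0.28571, 0.04762, 0.04762, 0.33333, 0.14286 (working shown to 5 dp, full precision carried).
Each pᵢ log₁₀ pᵢ term: 0.14286×(-0.84510)=-0.12073, 0.28571×(-0.54407)=-0.15545, 0.04762×(-1.32222)=-0.06296, 0.04762×(-1.32222)=-0.06296, 0.33333×(-0.47712)=-0.15904, 0.14286×(-0.84510)=-0.12073.
Sum = -0.68187, so H' = 0.682.

0.682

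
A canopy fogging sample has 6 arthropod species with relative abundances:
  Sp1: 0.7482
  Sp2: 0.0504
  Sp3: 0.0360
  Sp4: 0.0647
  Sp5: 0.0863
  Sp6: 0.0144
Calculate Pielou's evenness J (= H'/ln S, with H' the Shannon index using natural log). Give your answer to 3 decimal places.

H' = −Σ pᵢ ln pᵢ = −((-0.21704) + (-0.15058) + (-0.11967) + (-0.17715) + (-0.21143) + (-0.06106)) = 0.93694 (working shown to 5 dp, full precision carried).
With S = 6 species, ln S = 1.79176, so J = 0.93694/1.79176 = 0.52291, i.e. 0.523 to 3 decimal places.

0.523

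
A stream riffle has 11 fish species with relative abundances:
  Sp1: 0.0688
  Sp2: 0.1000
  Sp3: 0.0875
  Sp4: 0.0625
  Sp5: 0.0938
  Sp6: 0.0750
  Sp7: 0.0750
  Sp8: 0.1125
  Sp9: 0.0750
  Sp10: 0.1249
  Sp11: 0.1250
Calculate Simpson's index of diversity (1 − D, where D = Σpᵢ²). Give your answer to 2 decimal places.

0.90

D = 0.0688² + 0.1² + 0.0875² + 0.0625² + 0.0938² + 0.075² + 0.075² + 0.1125² + 0.075² + 0.1249² + 0.125² = 0.0047 + 0.0100 + 0.0077 + 0.0039 + 0.0088 + 0.0056 + 0.0056 + 0.0127 + 0.0056 + 0.0156 + 0.0156 = 0.0959 (working shown to 4 dp, full precision carried).
So 1 − D = 0.9041, i.e. 0.90 to 2 decimal places.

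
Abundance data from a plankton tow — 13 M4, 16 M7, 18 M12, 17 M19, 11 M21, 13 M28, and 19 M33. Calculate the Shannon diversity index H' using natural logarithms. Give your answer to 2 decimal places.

Total N = 13+16+18+17+11+13+19 = 107, so the proportions are 0.1215, 0.1495, 0.1682, 0.1589, 0.1028, 0.1215, 0.1776 (working shown to 4 dp, full precision carried).
Each pᵢ ln pᵢ term: 0.1215×(-2.1079)=-0.2561, 0.1495×(-1.9002)=-0.2841, 0.1682×(-1.7825)=-0.2999, 0.1589×(-1.8396)=-0.2923, 0.1028×(-2.2749)=-0.2339, 0.1215×(-2.1079)=-0.2561, 0.1776×(-1.7284)=-0.3069.
Sum = -1.9293, so H' = 1.93.

1.93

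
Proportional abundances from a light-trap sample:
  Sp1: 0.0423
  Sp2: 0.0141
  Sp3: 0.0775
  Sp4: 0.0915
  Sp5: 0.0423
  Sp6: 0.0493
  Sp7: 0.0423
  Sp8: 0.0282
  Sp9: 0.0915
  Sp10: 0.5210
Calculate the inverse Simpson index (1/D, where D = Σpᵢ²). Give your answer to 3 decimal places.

3.301

D = 0.0423² + 0.0141² + 0.0775² + 0.0915² + 0.0423² + 0.0493² + 0.0423² + 0.0282² + 0.0915² + 0.521² = 0.0017893 + 0.0001988 + 0.0060063 + 0.0083722 + 0.0017893 + 0.0024305 + 0.0017893 + 0.0007952 + 0.0083722 + 0.2714410 = 0.3029842 (working shown to 7 dp, full precision carried).
So 1/D = 3.30050, i.e. 3.301 to 3 decimal places.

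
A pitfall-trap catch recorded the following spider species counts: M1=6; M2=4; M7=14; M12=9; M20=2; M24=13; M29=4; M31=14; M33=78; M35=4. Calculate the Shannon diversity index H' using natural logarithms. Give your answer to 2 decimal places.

Total N = 6+4+14+9+2+13+4+14+78+4 = 148, so the proportions are 0.0405, 0.027, 0.0946, 0.0608, 0.0135, 0.0878, 0.027, 0.0946, 0.527, 0.027 (working shown to 4 dp, full precision carried).
Each pᵢ ln pᵢ term: 0.0405×(-3.2055)=-0.1300, 0.027×(-3.6109)=-0.0976, 0.0946×(-2.3582)=-0.2231, 0.0608×(-2.8000)=-0.1703, 0.0135×(-4.3041)=-0.0582, 0.0878×(-2.4323)=-0.2136, 0.027×(-3.6109)=-0.0976, 0.0946×(-2.3582)=-0.2231, 0.527×(-0.6405)=-0.3376, 0.027×(-3.6109)=-0.0976.
Sum = -1.6485, so H' = 1.65.

1.65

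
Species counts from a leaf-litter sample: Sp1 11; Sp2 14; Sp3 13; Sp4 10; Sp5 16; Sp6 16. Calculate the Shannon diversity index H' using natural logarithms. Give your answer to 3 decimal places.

Total N = 11+14+13+10+16+16 = 80, so the proportions are 0.1375, 0.175, 0.1625, 0.125, 0.2, 0.2 (working shown to 5 dp, full precision carried).
Each pᵢ ln pᵢ term: 0.1375×(-1.98413)=-0.27282, 0.175×(-1.74297)=-0.30502, 0.1625×(-1.81708)=-0.29528, 0.125×(-2.07944)=-0.25993, 0.2×(-1.60944)=-0.32189, 0.2×(-1.60944)=-0.32189.
Sum = -1.77682, so H' = 1.777.

1.777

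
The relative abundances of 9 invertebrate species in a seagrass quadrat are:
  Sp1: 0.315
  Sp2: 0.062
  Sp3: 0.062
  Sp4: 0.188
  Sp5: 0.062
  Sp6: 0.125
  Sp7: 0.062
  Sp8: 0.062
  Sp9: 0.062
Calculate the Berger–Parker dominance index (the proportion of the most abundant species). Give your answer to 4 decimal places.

The largest proportion is 0.315, i.e. d = 0.3150 to 4 decimal places.

0.3150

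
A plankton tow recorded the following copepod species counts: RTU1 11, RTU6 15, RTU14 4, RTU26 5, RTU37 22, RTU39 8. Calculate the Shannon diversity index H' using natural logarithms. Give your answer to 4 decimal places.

Total N = 11+15+4+5+22+8 = 65, so the proportions are 0.169231, 0.230769, 0.061538, 0.076923, 0.338462, 0.123077 (working shown to 6 dp, full precision carried).
Each pᵢ ln pᵢ term: 0.169231×(-1.776492)=-0.300637, 0.230769×(-1.466337)=-0.338385, 0.061538×(-2.788093)=-0.171575, 0.076923×(-2.564949)=-0.197304, 0.338462×(-1.083345)=-0.366671, 0.123077×(-2.094946)=-0.257839.
Sum = -1.632411, so H' = 1.6324.

1.6324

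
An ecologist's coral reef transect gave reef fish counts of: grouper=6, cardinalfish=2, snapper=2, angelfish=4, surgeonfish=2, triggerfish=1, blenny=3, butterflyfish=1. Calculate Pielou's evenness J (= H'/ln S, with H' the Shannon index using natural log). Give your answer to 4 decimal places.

0.9202

Total N = 6+2+2+4+2+1+3+1 = 21, so the proportions are 0.285714, 0.095238, 0.095238, 0.190476, 0.095238, 0.047619, 0.142857, 0.047619 (working shown to 6 dp, full precision carried).
H' = −Σ pᵢ ln pᵢ = −((-0.357932) + (-0.223941) + (-0.223941) + (-0.315853) + (-0.223941) + (-0.144977) + (-0.277987) + (-0.144977)) = 1.913548.
With S = 8 species, ln S = 2.079442, so J = 1.913548/2.079442 = 0.920222, i.e. 0.9202 to 4 decimal places.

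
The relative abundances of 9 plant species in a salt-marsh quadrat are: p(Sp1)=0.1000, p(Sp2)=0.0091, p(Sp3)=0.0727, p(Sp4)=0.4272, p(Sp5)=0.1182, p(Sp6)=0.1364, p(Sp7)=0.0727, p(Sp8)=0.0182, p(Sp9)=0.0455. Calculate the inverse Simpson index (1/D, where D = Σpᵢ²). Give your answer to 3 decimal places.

D = 0.1² + 0.0091² + 0.0727² + 0.4272² + 0.1182² + 0.1364² + 0.0727² + 0.0182² + 0.0455² = 0.0100000 + 0.0000828 + 0.0052853 + 0.1824998 + 0.0139712 + 0.0186050 + 0.0052853 + 0.0003312 + 0.0020703 = 0.2381309 (working shown to 7 dp, full precision carried).
So 1/D = 4.19937, i.e. 4.199 to 3 decimal places.

4.199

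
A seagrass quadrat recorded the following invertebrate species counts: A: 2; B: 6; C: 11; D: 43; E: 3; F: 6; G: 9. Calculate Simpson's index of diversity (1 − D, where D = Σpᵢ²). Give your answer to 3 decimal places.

0.666

Total N = 2+6+11+43+3+6+9 = 80, so the proportions are 0.025, 0.075, 0.1375, 0.5375, 0.0375, 0.075, 0.1125 (working shown to 5 dp, full precision carried).
D = 0.025² + 0.075² + 0.1375² + 0.5375² + 0.0375² + 0.075² + 0.1125² = 0.00063 + 0.00562 + 0.01891 + 0.28891 + 0.00141 + 0.00562 + 0.01266 = 0.33375.
So 1 − D = 0.66625, i.e. 0.666 to 3 decimal places.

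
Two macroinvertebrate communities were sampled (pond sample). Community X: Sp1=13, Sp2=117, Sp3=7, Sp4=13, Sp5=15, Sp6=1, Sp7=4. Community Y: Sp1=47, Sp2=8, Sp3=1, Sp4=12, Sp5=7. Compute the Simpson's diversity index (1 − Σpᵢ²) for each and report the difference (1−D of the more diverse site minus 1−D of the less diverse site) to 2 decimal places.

0.06

Community X: N=170, proportions 0.07647, 0.68824, 0.04118, 0.07647, 0.08824, 0.00588, 0.02353, giving 1−D = 0.50457 (working shown to 5 dp, full precision carried).
Community Y: N=75, proportions 0.62667, 0.10667, 0.01333, 0.16, 0.09333, giving 1−D = 0.56142.
Difference = |0.50457 − 0.56142| = 0.05685, i.e. 0.06 to 2 decimal places.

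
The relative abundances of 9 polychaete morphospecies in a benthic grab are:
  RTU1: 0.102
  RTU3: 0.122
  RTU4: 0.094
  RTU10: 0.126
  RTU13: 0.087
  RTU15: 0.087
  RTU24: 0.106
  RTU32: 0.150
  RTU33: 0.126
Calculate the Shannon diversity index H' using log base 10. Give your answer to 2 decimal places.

0.95

Each pᵢ log₁₀ pᵢ term (working shown to 4 dp, full precision carried): 0.102×(-0.9914)=-0.1011, 0.122×(-0.9136)=-0.1115, 0.094×(-1.0269)=-0.0965, 0.126×(-0.8996)=-0.1134, 0.087×(-1.0605)=-0.0923, 0.087×(-1.0605)=-0.0923, 0.106×(-0.9747)=-0.1033, 0.15×(-0.8239)=-0.1236, 0.126×(-0.8996)=-0.1134.
Sum = -0.9472, so H' = 0.95.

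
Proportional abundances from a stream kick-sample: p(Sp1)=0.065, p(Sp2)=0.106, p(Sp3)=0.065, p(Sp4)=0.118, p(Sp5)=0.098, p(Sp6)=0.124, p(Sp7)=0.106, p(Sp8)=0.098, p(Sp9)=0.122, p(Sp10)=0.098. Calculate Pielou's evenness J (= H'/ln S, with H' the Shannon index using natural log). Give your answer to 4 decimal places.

0.9909

H' = −Σ pᵢ ln pᵢ = −((-0.177669) + (-0.237898) + (-0.177669) + (-0.252174) + (-0.227633) + (-0.258847) + (-0.237898) + (-0.227633) + (-0.256656) + (-0.227633)) = 2.281709 (working shown to 6 dp, full precision carried).
With S = 10 species, ln S = 2.302585, so J = 2.281709/2.302585 = 0.990934, i.e. 0.9909 to 4 decimal places.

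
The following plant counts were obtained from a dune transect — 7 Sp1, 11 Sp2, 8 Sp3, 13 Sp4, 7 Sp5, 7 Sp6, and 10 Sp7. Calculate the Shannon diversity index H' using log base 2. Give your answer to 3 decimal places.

2.766

Total N = 7+11+8+13+7+7+10 = 63, so the proportions are 0.11111, 0.1746, 0.12698, 0.20635, 0.11111, 0.11111, 0.15873 (working shown to 5 dp, full precision carried).
Each pᵢ log₂ pᵢ term: 0.11111×(-3.16993)=-0.35221, 0.1746×(-2.51785)=-0.43962, 0.12698×(-2.97728)=-0.37807, 0.20635×(-2.27684)=-0.46982, 0.11111×(-3.16993)=-0.35221, 0.11111×(-3.16993)=-0.35221, 0.15873×(-2.65535)=-0.42148.
Sum = -2.76564, so H' = 2.766.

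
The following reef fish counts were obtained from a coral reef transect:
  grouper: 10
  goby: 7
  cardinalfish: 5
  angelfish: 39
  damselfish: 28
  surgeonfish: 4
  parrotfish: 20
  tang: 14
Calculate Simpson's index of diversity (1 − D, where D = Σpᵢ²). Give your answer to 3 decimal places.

0.808

Total N = 10+7+5+39+28+4+20+14 = 127, so the proportions are 0.07874, 0.05512, 0.03937, 0.30709, 0.22047, 0.0315, 0.15748, 0.11024 (working shown to 5 dp, full precision carried).
D = 0.07874² + 0.05512² + 0.03937² + 0.30709² + 0.22047² + 0.0315² + 0.15748² + 0.11024² = 0.00620 + 0.00304 + 0.00155 + 0.09430 + 0.04861 + 0.00099 + 0.02480 + 0.01215 = 0.19164.
So 1 − D = 0.80836, i.e. 0.808 to 3 decimal places.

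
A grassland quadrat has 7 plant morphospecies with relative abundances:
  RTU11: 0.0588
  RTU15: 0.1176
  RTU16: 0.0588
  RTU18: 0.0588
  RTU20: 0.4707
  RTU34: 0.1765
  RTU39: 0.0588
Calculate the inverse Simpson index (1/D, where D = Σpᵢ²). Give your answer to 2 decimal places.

D = 0.0588² + 0.1176² + 0.0588² + 0.0588² + 0.4707² + 0.1765² + 0.0588² = 0.003457 + 0.013830 + 0.003457 + 0.003457 + 0.221558 + 0.031152 + 0.003457 = 0.280370 (working shown to 6 dp, full precision carried).
So 1/D = 3.5667, i.e. 3.57 to 2 decimal places.

3.57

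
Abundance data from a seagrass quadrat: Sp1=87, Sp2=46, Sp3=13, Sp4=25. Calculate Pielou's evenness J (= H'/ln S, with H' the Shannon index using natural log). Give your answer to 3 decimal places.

Total N = 87+46+13+25 = 171, so the proportions are 0.50877, 0.26901, 0.07602, 0.1462 (working shown to 5 dp, full precision carried).
H' = −Σ pᵢ ln pᵢ = −((-0.34381) + (-0.35321) + (-0.19589) + (-0.28111)) = 1.17402.
With S = 4 species, ln S = 1.38629, so J = 1.17402/1.38629 = 0.84687, i.e. 0.847 to 3 decimal places.

0.847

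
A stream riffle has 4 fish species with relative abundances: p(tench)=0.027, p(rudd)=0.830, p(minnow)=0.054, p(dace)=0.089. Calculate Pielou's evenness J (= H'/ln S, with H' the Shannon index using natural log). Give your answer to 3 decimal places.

H' = −Σ pᵢ ln pᵢ = −((-0.09752) + (-0.15465) + (-0.15761) + (-0.21530)) = 0.62509 (working shown to 5 dp, full precision carried).
With S = 4 species, ln S = 1.38629, so J = 0.62509/1.38629 = 0.45091, i.e. 0.451 to 3 decimal places.

0.451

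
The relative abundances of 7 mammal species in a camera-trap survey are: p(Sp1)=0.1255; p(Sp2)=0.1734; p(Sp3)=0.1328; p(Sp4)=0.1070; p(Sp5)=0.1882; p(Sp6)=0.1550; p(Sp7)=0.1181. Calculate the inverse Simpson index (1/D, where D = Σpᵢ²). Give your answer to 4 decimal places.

6.7433

D = 0.1255² + 0.1734² + 0.1328² + 0.107² + 0.1882² + 0.155² + 0.1181² = 0.01575025 + 0.03006756 + 0.01763584 + 0.01144900 + 0.03541924 + 0.02402500 + 0.01394761 = 0.14829450 (working shown to 8 dp, full precision carried).
So 1/D = 6.743338, i.e. 6.7433 to 4 decimal places.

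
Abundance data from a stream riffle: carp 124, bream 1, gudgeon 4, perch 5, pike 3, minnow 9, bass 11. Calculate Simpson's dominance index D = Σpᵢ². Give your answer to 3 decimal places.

0.634

Total N = 124+1+4+5+3+9+11 = 157, so the proportions are 0.78981, 0.00637, 0.02548, 0.03185, 0.01911, 0.05732, 0.07006 (working shown to 5 dp, full precision carried).
D = 0.78981² + 0.00637² + 0.02548² + 0.03185² + 0.01911² + 0.05732² + 0.07006² = 0.62380 + 0.00004 + 0.00065 + 0.00101 + 0.00037 + 0.00329 + 0.00491 = 0.63406.
To 3 decimal places, D = 0.634.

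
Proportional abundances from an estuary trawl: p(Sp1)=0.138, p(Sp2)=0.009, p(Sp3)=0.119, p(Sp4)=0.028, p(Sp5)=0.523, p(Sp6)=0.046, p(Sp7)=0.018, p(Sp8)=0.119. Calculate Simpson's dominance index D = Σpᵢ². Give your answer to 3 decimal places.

D = 0.138² + 0.009² + 0.119² + 0.028² + 0.523² + 0.046² + 0.018² + 0.119² = 0.01904 + 0.00008 + 0.01416 + 0.00078 + 0.27353 + 0.00212 + 0.00032 + 0.01416 = 0.32420 (working shown to 5 dp, full precision carried).
To 3 decimal places, D = 0.324.

0.324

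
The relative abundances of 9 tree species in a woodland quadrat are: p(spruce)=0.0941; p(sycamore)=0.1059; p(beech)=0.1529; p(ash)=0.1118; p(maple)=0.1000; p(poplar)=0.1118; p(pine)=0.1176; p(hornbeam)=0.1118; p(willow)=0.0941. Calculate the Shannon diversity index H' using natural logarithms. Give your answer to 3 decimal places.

Each pᵢ ln pᵢ term (working shown to 5 dp, full precision carried): 0.0941×(-2.36340)=-0.22240, 0.1059×(-2.24526)=-0.23777, 0.1529×(-1.87797)=-0.28714, 0.1118×(-2.19104)=-0.24496, 0.1×(-2.30259)=-0.23026, 0.1118×(-2.19104)=-0.24496, 0.1176×(-2.14047)=-0.25172, 0.1118×(-2.19104)=-0.24496, 0.0941×(-2.36340)=-0.22240.
Sum = -2.18656, so H' = 2.187.

2.187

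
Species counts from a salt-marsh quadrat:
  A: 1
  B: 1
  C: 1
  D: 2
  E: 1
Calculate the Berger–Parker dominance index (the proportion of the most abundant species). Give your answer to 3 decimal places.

Total N = 1+1+1+2+1 = 6, so the proportions are 0.16667, 0.16667, 0.16667, 0.33333, 0.16667 (working shown to 5 dp, full precision carried).
The largest proportion is 0.33333, i.e. d = 0.333 to 3 decimal places.

0.333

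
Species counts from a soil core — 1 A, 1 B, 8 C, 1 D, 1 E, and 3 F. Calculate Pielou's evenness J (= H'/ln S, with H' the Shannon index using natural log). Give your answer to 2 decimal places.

0.77

Total N = 1+1+8+1+1+3 = 15, so the proportions are 0.0667, 0.0667, 0.5333, 0.0667, 0.0667, 0.2 (working shown to 4 dp, full precision carried).
H' = −Σ pᵢ ln pᵢ = −((-0.1805) + (-0.1805) + (-0.3353) + (-0.1805) + (-0.1805) + (-0.3219)) = 1.3793.
With S = 6 species, ln S = 1.7918, so J = 1.3793/1.7918 = 0.7698, i.e. 0.77 to 2 decimal places.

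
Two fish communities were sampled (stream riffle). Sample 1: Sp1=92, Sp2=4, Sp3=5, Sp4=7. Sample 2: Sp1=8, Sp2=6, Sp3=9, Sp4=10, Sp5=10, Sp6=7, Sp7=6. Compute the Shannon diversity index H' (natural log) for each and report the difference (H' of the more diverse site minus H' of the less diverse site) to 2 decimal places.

Sample 1: N=108, proportions 0.851852, 0.037037, 0.046296, 0.064815, giving H' = 0.578258 (working shown to 6 dp, full precision carried).
Sample 2: N=56, proportions 0.142857, 0.107143, 0.160714, 0.178571, 0.178571, 0.125, 0.107143, giving H' = 1.925624.
Difference = |0.578258 − 1.925624| = 1.347366, i.e. 1.35 to 2 decimal places.

1.35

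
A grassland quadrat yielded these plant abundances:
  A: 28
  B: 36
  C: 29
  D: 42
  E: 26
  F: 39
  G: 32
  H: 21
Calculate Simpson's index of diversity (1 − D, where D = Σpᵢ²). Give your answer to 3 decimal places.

Total N = 28+36+29+42+26+39+32+21 = 253, so the proportions are 0.11067, 0.14229, 0.11462, 0.16601, 0.10277, 0.15415, 0.12648, 0.083 (working shown to 5 dp, full precision carried).
D = 0.11067² + 0.14229² + 0.11462² + 0.16601² + 0.10277² + 0.15415² + 0.12648² + 0.083² = 0.01225 + 0.02025 + 0.01314 + 0.02756 + 0.01056 + 0.02376 + 0.01600 + 0.00689 = 0.13040.
So 1 − D = 0.86960, i.e. 0.870 to 3 decimal places.

0.870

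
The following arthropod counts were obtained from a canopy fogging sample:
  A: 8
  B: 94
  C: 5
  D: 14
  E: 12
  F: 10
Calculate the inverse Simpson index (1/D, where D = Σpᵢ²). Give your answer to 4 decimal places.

Total N = 8+94+5+14+12+10 = 143, so the proportions are 0.0559441, 0.6573427, 0.034965, 0.0979021, 0.0839161, 0.0699301 (working shown to 7 dp, full precision carried).
D = 0.0559441² + 0.6573427² + 0.034965² + 0.0979021² + 0.0839161² + 0.0699301² = 0.0031297 + 0.4320994 + 0.0012226 + 0.0095848 + 0.0070419 + 0.0048902 = 0.4579686.
So 1/D = 2.183556, i.e. 2.1836 to 4 decimal places.

2.1836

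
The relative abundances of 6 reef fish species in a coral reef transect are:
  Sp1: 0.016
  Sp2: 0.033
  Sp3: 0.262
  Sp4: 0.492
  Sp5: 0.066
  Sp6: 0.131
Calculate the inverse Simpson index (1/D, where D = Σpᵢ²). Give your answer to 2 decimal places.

D = 0.016² + 0.033² + 0.262² + 0.492² + 0.066² + 0.131² = 0.00026 + 0.00109 + 0.06864 + 0.24206 + 0.00436 + 0.01716 = 0.33357 (working shown to 5 dp, full precision carried).
So 1/D = 2.9979, i.e. 3.00 to 2 decimal places.

3.00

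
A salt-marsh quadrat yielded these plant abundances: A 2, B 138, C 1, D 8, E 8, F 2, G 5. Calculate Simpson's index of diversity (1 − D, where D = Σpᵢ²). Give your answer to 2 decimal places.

0.29

Total N = 2+138+1+8+8+2+5 = 164, so the proportions are 0.0122, 0.8415, 0.0061, 0.0488, 0.0488, 0.0122, 0.0305 (working shown to 4 dp, full precision carried).
D = 0.0122² + 0.8415² + 0.0061² + 0.0488² + 0.0488² + 0.0122² + 0.0305² = 0.0001 + 0.7081 + 0.0000 + 0.0024 + 0.0024 + 0.0001 + 0.0009 = 0.7141.
So 1 − D = 0.2859, i.e. 0.29 to 2 decimal places.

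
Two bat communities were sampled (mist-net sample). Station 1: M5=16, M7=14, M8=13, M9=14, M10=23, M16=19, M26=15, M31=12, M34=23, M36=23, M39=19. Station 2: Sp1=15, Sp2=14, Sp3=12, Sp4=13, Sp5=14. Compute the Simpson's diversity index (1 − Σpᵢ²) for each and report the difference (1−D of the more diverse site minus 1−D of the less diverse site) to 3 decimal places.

Station 1: N=191, proportions 0.08377, 0.0733, 0.06806, 0.0733, 0.12042, 0.09948, 0.07853, 0.06283, 0.12042, 0.12042, 0.09948, giving 1−D = 0.90420 (working shown to 5 dp, full precision carried).
Station 2: N=68, proportions 0.22059, 0.20588, 0.17647, 0.19118, 0.20588, giving 1−D = 0.79888.
Difference = |0.90420 − 0.79888| = 0.10532, i.e. 0.105 to 3 decimal places.

0.105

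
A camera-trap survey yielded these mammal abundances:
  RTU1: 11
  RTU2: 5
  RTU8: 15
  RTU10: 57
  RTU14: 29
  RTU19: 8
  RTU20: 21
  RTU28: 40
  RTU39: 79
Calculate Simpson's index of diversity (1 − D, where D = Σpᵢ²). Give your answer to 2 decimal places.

Total N = 11+5+15+57+29+8+21+40+79 = 265, so the proportions are 0.0415, 0.0189, 0.0566, 0.2151, 0.1094, 0.0302, 0.0792, 0.1509, 0.2981 (working shown to 4 dp, full precision carried).
D = 0.0415² + 0.0189² + 0.0566² + 0.2151² + 0.1094² + 0.0302² + 0.0792² + 0.1509² + 0.2981² = 0.0017 + 0.0004 + 0.0032 + 0.0463 + 0.0120 + 0.0009 + 0.0063 + 0.0228 + 0.0889 = 0.1824.
So 1 − D = 0.8176, i.e. 0.82 to 2 decimal places.

0.82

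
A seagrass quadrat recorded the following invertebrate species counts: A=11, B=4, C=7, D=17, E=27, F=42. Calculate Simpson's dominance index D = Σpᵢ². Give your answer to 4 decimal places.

0.2545

Total N = 11+4+7+17+27+42 = 108, so the proportions are 0.101852, 0.037037, 0.064815, 0.157407, 0.25, 0.388889 (working shown to 6 dp, full precision carried).
D = 0.101852² + 0.037037² + 0.064815² + 0.157407² + 0.25² + 0.388889² = 0.010374 + 0.001372 + 0.004201 + 0.024777 + 0.062500 + 0.151235 = 0.254458.
To 4 decimal places, D = 0.2545.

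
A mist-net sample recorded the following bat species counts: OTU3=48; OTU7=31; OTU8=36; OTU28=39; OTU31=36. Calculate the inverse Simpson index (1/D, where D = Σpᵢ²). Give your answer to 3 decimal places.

4.893

Total N = 48+31+36+39+36 = 190, so the proportions are 0.2526316, 0.1631579, 0.1894737, 0.2052632, 0.1894737 (working shown to 7 dp, full precision carried).
D = 0.2526316² + 0.1631579² + 0.1894737² + 0.2052632² + 0.1894737² = 0.0638227 + 0.0266205 + 0.0359003 + 0.0421330 + 0.0359003 = 0.2043767.
So 1/D = 4.89292, i.e. 4.893 to 3 decimal places.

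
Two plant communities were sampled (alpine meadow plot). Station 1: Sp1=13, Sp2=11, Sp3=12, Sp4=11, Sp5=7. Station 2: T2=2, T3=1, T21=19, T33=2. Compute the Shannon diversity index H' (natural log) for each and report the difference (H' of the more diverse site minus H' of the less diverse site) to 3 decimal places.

0.859

Station 1: N=54, proportions 0.24074, 0.2037, 0.22222, 0.2037, 0.12963, giving H' = 1.59013 (working shown to 5 dp, full precision carried).
Station 2: N=24, proportions 0.08333, 0.04167, 0.79167, 0.08333, giving H' = 0.73152.
Difference = |1.59013 − 0.73152| = 0.85861, i.e. 0.859 to 3 decimal places.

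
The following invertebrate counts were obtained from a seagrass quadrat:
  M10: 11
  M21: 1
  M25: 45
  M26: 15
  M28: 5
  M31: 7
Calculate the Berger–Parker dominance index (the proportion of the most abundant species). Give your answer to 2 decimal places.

0.54

Total N = 11+1+45+15+5+7 = 84, so the proportions are 0.131, 0.0119, 0.5357, 0.1786, 0.0595, 0.0833 (working shown to 4 dp, full precision carried).
The largest proportion is 0.5357, i.e. d = 0.54 to 2 decimal places.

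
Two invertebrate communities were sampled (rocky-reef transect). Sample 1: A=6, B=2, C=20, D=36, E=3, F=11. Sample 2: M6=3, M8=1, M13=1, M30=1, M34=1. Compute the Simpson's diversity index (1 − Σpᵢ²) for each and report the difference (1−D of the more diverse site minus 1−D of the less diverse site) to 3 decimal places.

0.041

Sample 1: N=78, proportions 0.07692, 0.02564, 0.25641, 0.46154, 0.03846, 0.14103, giving 1−D = 0.69329 (working shown to 5 dp, full precision carried).
Sample 2: N=7, proportions 0.42857, 0.14286, 0.14286, 0.14286, 0.14286, giving 1−D = 0.73469.
Difference = |0.69329 − 0.73469| = 0.04140, i.e. 0.041 to 3 decimal places.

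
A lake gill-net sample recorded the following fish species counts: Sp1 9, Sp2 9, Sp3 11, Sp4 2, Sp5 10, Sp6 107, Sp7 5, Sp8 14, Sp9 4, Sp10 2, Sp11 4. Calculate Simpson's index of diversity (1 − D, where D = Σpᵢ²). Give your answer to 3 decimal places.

0.614

Total N = 9+9+11+2+10+107+5+14+4+2+4 = 177, so the proportions are 0.05085, 0.05085, 0.06215, 0.0113, 0.0565, 0.60452, 0.02825, 0.0791, 0.0226, 0.0113, 0.0226 (working shown to 5 dp, full precision carried).
D = 0.05085² + 0.05085² + 0.06215² + 0.0113² + 0.0565² + 0.60452² + 0.02825² + 0.0791² + 0.0226² + 0.0113² + 0.0226² = 0.00259 + 0.00259 + 0.00386 + 0.00013 + 0.00319 + 0.36544 + 0.00080 + 0.00626 + 0.00051 + 0.00013 + 0.00051 = 0.38600.
So 1 − D = 0.61400, i.e. 0.614 to 3 decimal places.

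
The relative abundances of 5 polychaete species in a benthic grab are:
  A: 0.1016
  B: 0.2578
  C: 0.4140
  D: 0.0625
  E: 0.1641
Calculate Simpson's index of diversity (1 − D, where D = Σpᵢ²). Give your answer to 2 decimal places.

D = 0.1016² + 0.2578² + 0.414² + 0.0625² + 0.1641² = 0.0103 + 0.0665 + 0.1714 + 0.0039 + 0.0269 = 0.2790 (working shown to 4 dp, full precision carried).
So 1 − D = 0.7210, i.e. 0.72 to 2 decimal places.

0.72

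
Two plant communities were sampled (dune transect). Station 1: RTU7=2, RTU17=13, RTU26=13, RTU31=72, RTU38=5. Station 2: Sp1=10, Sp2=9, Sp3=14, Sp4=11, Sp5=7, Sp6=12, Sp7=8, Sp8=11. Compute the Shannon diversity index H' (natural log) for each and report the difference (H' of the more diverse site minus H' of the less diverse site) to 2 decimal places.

Station 1: N=105, proportions 0.019, 0.1238, 0.1238, 0.6857, 0.0476, giving H' = 0.9964 (working shown to 4 dp, full precision carried).
Station 2: N=82, proportions 0.122, 0.1098, 0.1707, 0.1341, 0.0854, 0.1463, 0.0976, 0.1341, giving H' = 2.0582.
Difference = |0.9964 − 2.0582| = 1.0618, i.e. 1.06 to 2 decimal places.

1.06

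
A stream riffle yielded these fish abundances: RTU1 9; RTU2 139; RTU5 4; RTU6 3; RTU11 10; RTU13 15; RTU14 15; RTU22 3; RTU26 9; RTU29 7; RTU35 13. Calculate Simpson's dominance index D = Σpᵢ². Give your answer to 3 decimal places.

0.394

Total N = 9+139+4+3+10+15+15+3+9+7+13 = 227, so the proportions are 0.03965, 0.61233, 0.01762, 0.01322, 0.04405, 0.06608, 0.06608, 0.01322, 0.03965, 0.03084, 0.05727 (working shown to 5 dp, full precision carried).
D = 0.03965² + 0.61233² + 0.01762² + 0.01322² + 0.04405² + 0.06608² + 0.06608² + 0.01322² + 0.03965² + 0.03084² + 0.05727² = 0.00157 + 0.37495 + 0.00031 + 0.00017 + 0.00194 + 0.00437 + 0.00437 + 0.00017 + 0.00157 + 0.00095 + 0.00328 = 0.39366.
To 3 decimal places, D = 0.394.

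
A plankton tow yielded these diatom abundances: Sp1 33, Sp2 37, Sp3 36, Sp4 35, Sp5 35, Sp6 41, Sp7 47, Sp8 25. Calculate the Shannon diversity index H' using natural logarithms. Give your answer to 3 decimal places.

2.066

Total N = 33+37+36+35+35+41+47+25 = 289, so the proportions are 0.11419, 0.12803, 0.12457, 0.12111, 0.12111, 0.14187, 0.16263, 0.08651 (working shown to 5 dp, full precision carried).
Each pᵢ ln pᵢ term: 0.11419×(-2.16992)=-0.24778, 0.12803×(-2.05551)=-0.26316, 0.12457×(-2.08291)=-0.25946, 0.12111×(-2.11108)=-0.25567, 0.12111×(-2.11108)=-0.25567, 0.14187×(-1.95285)=-0.27705, 0.16263×(-1.81628)=-0.29538, 0.08651×(-2.44755)=-0.21173.
Sum = -2.06589, so H' = 2.066.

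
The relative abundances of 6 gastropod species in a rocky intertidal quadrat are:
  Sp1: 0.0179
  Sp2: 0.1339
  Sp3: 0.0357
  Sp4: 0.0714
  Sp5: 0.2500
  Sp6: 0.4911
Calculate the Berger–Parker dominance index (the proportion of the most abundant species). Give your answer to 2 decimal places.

0.49

The largest proportion is 0.4911, i.e. d = 0.49 to 2 decimal places.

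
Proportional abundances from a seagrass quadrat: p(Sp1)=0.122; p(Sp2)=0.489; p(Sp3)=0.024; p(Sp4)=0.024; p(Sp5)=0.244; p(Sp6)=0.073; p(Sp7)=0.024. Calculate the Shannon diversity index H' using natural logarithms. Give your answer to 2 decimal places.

1.41

Each pᵢ ln pᵢ term (working shown to 4 dp, full precision carried): 0.122×(-2.1037)=-0.2567, 0.489×(-0.7154)=-0.3498, 0.024×(-3.7297)=-0.0895, 0.024×(-3.7297)=-0.0895, 0.244×(-1.4106)=-0.3442, 0.073×(-2.6173)=-0.1911, 0.024×(-3.7297)=-0.0895.
Sum = -1.4103, so H' = 1.41.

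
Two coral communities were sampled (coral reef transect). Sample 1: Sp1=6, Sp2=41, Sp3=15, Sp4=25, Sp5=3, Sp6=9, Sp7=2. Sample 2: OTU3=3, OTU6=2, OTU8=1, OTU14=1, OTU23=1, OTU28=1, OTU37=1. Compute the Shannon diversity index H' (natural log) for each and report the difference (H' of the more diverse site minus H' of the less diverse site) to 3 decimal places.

Sample 1: N=101, proportions 0.05941, 0.40594, 0.14851, 0.24752, 0.0297, 0.08911, 0.0198, giving H' = 1.56010 (working shown to 5 dp, full precision carried).
Sample 2: N=10, proportions 0.3, 0.2, 0.1, 0.1, 0.1, 0.1, 0.1, giving H' = 1.83437.
Difference = |1.56010 − 1.83437| = 0.27427, i.e. 0.274 to 3 decimal places.

0.274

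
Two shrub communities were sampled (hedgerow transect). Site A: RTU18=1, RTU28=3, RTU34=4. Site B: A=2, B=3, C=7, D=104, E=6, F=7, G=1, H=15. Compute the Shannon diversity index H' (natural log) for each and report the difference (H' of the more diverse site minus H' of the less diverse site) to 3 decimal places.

0.097

Site A: N=8, proportions 0.125, 0.375, 0.5, giving H' = 0.974315 (working shown to 6 dp, full precision carried).
Site B: N=145, proportions 0.013793, 0.02069, 0.048276, 0.717241, 0.041379, 0.048276, 0.006897, 0.103448, giving H' = 1.071128.
Difference = |0.974315 − 1.071128| = 0.096813, i.e. 0.097 to 3 decimal places.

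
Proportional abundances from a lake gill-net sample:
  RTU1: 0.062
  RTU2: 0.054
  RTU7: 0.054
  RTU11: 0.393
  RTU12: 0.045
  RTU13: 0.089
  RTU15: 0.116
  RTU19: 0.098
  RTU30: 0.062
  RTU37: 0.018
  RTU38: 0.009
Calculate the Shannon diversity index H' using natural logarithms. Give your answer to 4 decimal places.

Each pᵢ ln pᵢ term (working shown to 6 dp, full precision carried): 0.062×(-2.780621)=-0.172398, 0.054×(-2.918771)=-0.157614, 0.054×(-2.918771)=-0.157614, 0.393×(-0.933946)=-0.367041, 0.045×(-3.101093)=-0.139549, 0.089×(-2.419119)=-0.215302, 0.116×(-2.154165)=-0.249883, 0.098×(-2.322788)=-0.227633, 0.062×(-2.780621)=-0.172398, 0.018×(-4.017384)=-0.072313, 0.009×(-4.710531)=-0.042395.
Sum = -1.974140, so H' = 1.9741.

1.9741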